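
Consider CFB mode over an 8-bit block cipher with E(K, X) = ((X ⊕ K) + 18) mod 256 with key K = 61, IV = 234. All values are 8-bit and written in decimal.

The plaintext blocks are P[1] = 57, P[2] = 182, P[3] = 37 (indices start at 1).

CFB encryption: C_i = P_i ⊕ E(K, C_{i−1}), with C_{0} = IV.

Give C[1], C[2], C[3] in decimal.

C[1]: E(K, 234) = 233; 57 ⊕ 233 = 208.
C[2]: E(K, 208) = 255; 182 ⊕ 255 = 73.
C[3]: E(K, 73) = 134; 37 ⊕ 134 = 163.

C[1] = 208, C[2] = 73, C[3] = 163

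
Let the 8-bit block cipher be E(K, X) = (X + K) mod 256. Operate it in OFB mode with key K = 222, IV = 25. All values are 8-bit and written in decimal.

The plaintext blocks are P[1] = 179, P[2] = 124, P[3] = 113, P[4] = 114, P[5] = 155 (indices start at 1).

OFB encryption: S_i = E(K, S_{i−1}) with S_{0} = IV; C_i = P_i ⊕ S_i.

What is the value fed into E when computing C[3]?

C[1]: S = E(K, 25) = 247; 179 ⊕ 247 = 68.
C[2]: S = E(K, 247) = 213; 124 ⊕ 213 = 169.
C[3]: S = E(K, 213) = 179; 113 ⊕ 179 = 194.
So the input to E for block [3] is 213.

213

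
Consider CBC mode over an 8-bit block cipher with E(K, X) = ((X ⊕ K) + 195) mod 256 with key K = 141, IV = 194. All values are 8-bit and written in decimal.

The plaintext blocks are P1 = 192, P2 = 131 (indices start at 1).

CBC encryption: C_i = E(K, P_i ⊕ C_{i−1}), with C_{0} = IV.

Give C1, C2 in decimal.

C1: P1 ⊕ 194 = 2; E(K, 2) = 82.
C2: P2 ⊕ 82 = 209; E(K, 209) = 31.

C1 = 82, C2 = 31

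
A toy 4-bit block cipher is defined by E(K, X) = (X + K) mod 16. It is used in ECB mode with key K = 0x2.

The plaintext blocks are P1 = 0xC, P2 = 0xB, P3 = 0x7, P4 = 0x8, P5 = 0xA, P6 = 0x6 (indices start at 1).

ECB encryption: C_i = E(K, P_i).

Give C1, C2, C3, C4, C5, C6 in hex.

C1: E(K, 0xC) = 0xE.
C2: E(K, 0xB) = 0xD.
C3: E(K, 0x7) = 0x9.
C4: E(K, 0x8) = 0xA.
C5: E(K, 0xA) = 0xC.
C6: E(K, 0x6) = 0x8.

C1 = 0xE, C2 = 0xD, C3 = 0x9, C4 = 0xA, C5 = 0xC, C6 = 0x8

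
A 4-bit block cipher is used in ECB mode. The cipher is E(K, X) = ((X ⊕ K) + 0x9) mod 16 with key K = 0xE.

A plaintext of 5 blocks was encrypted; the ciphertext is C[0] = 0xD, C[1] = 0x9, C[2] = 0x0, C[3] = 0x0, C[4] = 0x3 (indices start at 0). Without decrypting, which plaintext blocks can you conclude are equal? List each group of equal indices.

P[2] = P[3]

ECB encrypts each block independently with the same key, so equal ciphertext blocks imply equal plaintext blocks.
C[2] = C[3] = 0x0, so P[2] = P[3].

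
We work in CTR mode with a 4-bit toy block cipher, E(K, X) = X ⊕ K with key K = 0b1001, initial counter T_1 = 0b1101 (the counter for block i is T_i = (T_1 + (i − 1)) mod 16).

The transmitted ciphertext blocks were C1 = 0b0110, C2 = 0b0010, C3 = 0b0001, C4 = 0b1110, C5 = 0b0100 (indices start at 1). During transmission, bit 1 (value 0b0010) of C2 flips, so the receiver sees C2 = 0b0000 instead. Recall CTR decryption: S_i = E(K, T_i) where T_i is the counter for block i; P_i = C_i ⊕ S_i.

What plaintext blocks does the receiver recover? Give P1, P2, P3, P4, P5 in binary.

Only C2 changed, to 0b0000. In CTR, a change in C_i flips the same bit in P_i only; the keystream is unaffected. Decrypting the received ciphertext:
P1: T = 0b1101, S = E(K, T) = 0b0100; 0b0110 ⊕ 0b0100 = 0b0010.
P2: T = 0b1110, S = E(K, T) = 0b0111; 0b0000 ⊕ 0b0111 = 0b0111.
P3: T = 0b1111, S = E(K, T) = 0b0110; 0b0001 ⊕ 0b0110 = 0b0111.
P4: T = 0b0000, S = E(K, T) = 0b1001; 0b1110 ⊕ 0b1001 = 0b0111.
P5: T = 0b0001, S = E(K, T) = 0b1000; 0b0100 ⊕ 0b1000 = 0b1100.
Blocks that differ from the original plaintext: P2.

P1 = 0b0010, P2 = 0b0111, P3 = 0b0111, P4 = 0b0111, P5 = 0b1100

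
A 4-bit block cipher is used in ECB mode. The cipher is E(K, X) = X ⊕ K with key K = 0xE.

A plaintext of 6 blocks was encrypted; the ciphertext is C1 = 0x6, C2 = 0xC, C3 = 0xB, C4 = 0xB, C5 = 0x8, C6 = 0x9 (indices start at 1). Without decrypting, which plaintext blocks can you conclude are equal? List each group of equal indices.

ECB encrypts each block independently with the same key, so equal ciphertext blocks imply equal plaintext blocks.
C3 = C4 = 0xB, so P3 = P4.

P3 = P4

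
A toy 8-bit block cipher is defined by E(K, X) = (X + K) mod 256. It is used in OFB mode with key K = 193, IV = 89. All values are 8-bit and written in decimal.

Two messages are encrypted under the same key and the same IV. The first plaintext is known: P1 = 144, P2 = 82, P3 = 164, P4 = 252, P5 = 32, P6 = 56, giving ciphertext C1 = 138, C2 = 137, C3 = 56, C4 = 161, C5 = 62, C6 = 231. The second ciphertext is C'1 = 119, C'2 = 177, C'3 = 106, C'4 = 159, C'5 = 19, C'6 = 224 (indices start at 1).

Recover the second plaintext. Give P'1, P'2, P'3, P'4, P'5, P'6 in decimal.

In OFB with a reused IV, both messages share the same keystream S_i, so C_i ⊕ C'_i = P_i ⊕ P'_i and thus P'_i = P_i ⊕ C_i ⊕ C'_i.
P'1: 144 ⊕ 138 ⊕ 119 = 109.
P'2: 82 ⊕ 137 ⊕ 177 = 106.
P'3: 164 ⊕ 56 ⊕ 106 = 246.
P'4: 252 ⊕ 161 ⊕ 159 = 194.
P'5: 32 ⊕ 62 ⊕ 19 = 13.
P'6: 56 ⊕ 231 ⊕ 224 = 63.

P'1 = 109, P'2 = 106, P'3 = 246, P'4 = 194, P'5 = 13, P'6 = 63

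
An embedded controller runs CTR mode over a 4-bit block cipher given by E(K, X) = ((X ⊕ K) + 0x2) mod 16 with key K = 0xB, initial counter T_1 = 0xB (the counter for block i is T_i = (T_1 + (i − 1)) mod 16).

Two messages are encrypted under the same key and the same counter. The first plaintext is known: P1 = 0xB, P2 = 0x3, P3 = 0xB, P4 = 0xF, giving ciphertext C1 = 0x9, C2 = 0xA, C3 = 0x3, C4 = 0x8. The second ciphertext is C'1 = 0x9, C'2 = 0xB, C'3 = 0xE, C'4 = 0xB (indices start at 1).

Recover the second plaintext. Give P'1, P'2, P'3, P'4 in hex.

In CTR with a reused counter, both messages share the same keystream S_i, so C_i ⊕ C'_i = P_i ⊕ P'_i and thus P'_i = P_i ⊕ C_i ⊕ C'_i.
P'1: 0xB ⊕ 0x9 ⊕ 0x9 = 0xB.
P'2: 0x3 ⊕ 0xA ⊕ 0xB = 0x2.
P'3: 0xB ⊕ 0x3 ⊕ 0xE = 0x6.
P'4: 0xF ⊕ 0x8 ⊕ 0xB = 0xC.

P'1 = 0xB, P'2 = 0x2, P'3 = 0x6, P'4 = 0xC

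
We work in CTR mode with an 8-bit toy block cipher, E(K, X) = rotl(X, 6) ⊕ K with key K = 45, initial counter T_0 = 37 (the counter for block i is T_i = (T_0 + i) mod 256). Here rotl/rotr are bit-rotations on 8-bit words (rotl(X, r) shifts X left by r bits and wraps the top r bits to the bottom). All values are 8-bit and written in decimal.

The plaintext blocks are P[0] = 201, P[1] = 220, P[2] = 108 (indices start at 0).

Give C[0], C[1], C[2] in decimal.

CTR encryption: S_i = E(K, T_i) where T_i is the counter for block i; C_i = P_i ⊕ S_i.
C[0]: T = 37, S = E(K, T) = 100; 201 ⊕ 100 = 173.
C[1]: T = 38, S = E(K, T) = 164; 220 ⊕ 164 = 120.
C[2]: T = 39, S = E(K, T) = 228; 108 ⊕ 228 = 136.

C[0] = 173, C[1] = 120, C[2] = 136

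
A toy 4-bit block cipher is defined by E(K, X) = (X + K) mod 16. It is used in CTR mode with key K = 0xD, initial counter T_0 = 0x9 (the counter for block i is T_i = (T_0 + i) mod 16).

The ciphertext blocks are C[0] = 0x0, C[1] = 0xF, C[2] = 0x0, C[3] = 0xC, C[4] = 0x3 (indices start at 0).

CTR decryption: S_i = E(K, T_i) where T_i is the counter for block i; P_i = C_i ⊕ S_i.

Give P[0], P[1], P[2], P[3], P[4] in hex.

P[0] = 0x6, P[1] = 0x8, P[2] = 0x8, P[3] = 0x5, P[4] = 0x9

P[0]: T = 0x9, S = E(K, T) = 0x6; 0x0 ⊕ 0x6 = 0x6.
P[1]: T = 0xA, S = E(K, T) = 0x7; 0xF ⊕ 0x7 = 0x8.
P[2]: T = 0xB, S = E(K, T) = 0x8; 0x0 ⊕ 0x8 = 0x8.
P[3]: T = 0xC, S = E(K, T) = 0x9; 0xC ⊕ 0x9 = 0x5.
P[4]: T = 0xD, S = E(K, T) = 0xA; 0x3 ⊕ 0xA = 0x9.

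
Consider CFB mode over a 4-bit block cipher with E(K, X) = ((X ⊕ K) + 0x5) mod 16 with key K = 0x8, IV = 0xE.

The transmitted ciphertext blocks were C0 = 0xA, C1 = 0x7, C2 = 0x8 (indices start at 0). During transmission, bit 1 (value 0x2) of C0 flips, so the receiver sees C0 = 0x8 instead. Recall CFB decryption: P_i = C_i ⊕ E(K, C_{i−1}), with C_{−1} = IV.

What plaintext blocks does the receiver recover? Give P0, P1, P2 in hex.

Only C0 changed, to 0x8. In CFB, a change in C_i flips the same bit in P_i and garbles P_{i+1}. Decrypting the received ciphertext:
P0: E(K, 0xE) = 0xB; 0x8 ⊕ 0xB = 0x3.
P1: E(K, 0x8) = 0x5; 0x7 ⊕ 0x5 = 0x2.
P2: E(K, 0x7) = 0x4; 0x8 ⊕ 0x4 = 0xC.
Blocks that differ from the original plaintext: P0, P1.

P0 = 0x3, P1 = 0x2, P2 = 0xC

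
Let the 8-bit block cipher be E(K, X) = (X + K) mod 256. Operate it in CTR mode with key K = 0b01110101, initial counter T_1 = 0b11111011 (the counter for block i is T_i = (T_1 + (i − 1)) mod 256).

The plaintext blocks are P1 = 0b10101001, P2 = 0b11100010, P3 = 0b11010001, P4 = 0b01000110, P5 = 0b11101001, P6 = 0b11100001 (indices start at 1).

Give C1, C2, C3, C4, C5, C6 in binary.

C1 = 0b11011001, C2 = 0b10010011, C3 = 0b10100011, C4 = 0b00110101, C5 = 0b10011101, C6 = 0b10010100

CTR encryption: S_i = E(K, T_i) where T_i is the counter for block i; C_i = P_i ⊕ S_i.
C1: T = 0b11111011, S = E(K, T) = 0b01110000; 0b10101001 ⊕ 0b01110000 = 0b11011001.
C2: T = 0b11111100, S = E(K, T) = 0b01110001; 0b11100010 ⊕ 0b01110001 = 0b10010011.
C3: T = 0b11111101, S = E(K, T) = 0b01110010; 0b11010001 ⊕ 0b01110010 = 0b10100011.
C4: T = 0b11111110, S = E(K, T) = 0b01110011; 0b01000110 ⊕ 0b01110011 = 0b00110101.
C5: T = 0b11111111, S = E(K, T) = 0b01110100; 0b11101001 ⊕ 0b01110100 = 0b10011101.
C6: T = 0b00000000, S = E(K, T) = 0b01110101; 0b11100001 ⊕ 0b01110101 = 0b10010100.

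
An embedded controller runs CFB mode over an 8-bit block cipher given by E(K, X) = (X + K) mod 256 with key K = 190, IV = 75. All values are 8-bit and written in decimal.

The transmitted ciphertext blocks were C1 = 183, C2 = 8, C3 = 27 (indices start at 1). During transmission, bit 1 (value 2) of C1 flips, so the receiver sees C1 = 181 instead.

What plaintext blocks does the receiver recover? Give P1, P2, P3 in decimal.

P1 = 188, P2 = 123, P3 = 221

CFB decryption: P_i = C_i ⊕ E(K, C_{i−1}), with C_{0} = IV.
Only C1 changed, to 181. In CFB, a change in C_i flips the same bit in P_i and garbles P_{i+1}. Decrypting the received ciphertext:
P1: E(K, 75) = 9; 181 ⊕ 9 = 188.
P2: E(K, 181) = 115; 8 ⊕ 115 = 123.
P3: E(K, 8) = 198; 27 ⊕ 198 = 221.
Blocks that differ from the original plaintext: P1, P2.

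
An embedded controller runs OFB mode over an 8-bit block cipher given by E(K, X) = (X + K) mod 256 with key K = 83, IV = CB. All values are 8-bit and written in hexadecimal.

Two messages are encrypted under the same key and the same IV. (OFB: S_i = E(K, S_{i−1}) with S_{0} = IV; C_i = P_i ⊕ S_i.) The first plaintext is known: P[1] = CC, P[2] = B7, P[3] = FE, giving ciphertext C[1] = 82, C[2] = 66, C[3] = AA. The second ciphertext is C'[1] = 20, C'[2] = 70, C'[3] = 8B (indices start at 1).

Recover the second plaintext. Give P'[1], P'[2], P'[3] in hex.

P'[1] = 6E, P'[2] = A1, P'[3] = DF

In OFB with a reused IV, both messages share the same keystream S_i, so C_i ⊕ C'_i = P_i ⊕ P'_i and thus P'_i = P_i ⊕ C_i ⊕ C'_i.
P'[1]: CC ⊕ 82 ⊕ 20 = 6E.
P'[2]: B7 ⊕ 66 ⊕ 70 = A1.
P'[3]: FE ⊕ AA ⊕ 8B = DF.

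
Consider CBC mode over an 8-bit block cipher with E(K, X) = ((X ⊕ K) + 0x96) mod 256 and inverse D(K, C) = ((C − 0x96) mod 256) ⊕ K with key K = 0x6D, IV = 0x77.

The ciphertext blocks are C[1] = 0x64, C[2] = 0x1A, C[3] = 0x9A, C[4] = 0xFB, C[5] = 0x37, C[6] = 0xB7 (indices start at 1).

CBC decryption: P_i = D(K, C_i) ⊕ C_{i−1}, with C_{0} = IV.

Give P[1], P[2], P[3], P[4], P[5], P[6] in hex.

P[1]: D(K, 0x64) = 0xA3; 0xA3 ⊕ 0x77 = 0xD4.
P[2]: D(K, 0x1A) = 0xE9; 0xE9 ⊕ 0x64 = 0x8D.
P[3]: D(K, 0x9A) = 0x69; 0x69 ⊕ 0x1A = 0x73.
P[4]: D(K, 0xFB) = 0x08; 0x08 ⊕ 0x9A = 0x92.
P[5]: D(K, 0x37) = 0xCC; 0xCC ⊕ 0xFB = 0x37.
P[6]: D(K, 0xB7) = 0x4C; 0x4C ⊕ 0x37 = 0x7B.

P[1] = 0xD4, P[2] = 0x8D, P[3] = 0x73, P[4] = 0x92, P[5] = 0x37, P[6] = 0x7B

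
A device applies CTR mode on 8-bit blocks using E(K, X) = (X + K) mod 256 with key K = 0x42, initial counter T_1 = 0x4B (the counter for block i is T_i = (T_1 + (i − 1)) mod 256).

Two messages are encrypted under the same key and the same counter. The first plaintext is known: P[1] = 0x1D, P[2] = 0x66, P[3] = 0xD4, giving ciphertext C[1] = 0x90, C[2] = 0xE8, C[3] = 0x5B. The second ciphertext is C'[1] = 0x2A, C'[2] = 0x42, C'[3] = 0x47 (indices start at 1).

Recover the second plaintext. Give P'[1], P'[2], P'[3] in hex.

P'[1] = 0xA7, P'[2] = 0xCC, P'[3] = 0xC8

In CTR with a reused counter, both messages share the same keystream S_i, so C_i ⊕ C'_i = P_i ⊕ P'_i and thus P'_i = P_i ⊕ C_i ⊕ C'_i.
P'[1]: 0x1D ⊕ 0x90 ⊕ 0x2A = 0xA7.
P'[2]: 0x66 ⊕ 0xE8 ⊕ 0x42 = 0xCC.
P'[3]: 0xD4 ⊕ 0x5B ⊕ 0x47 = 0xC8.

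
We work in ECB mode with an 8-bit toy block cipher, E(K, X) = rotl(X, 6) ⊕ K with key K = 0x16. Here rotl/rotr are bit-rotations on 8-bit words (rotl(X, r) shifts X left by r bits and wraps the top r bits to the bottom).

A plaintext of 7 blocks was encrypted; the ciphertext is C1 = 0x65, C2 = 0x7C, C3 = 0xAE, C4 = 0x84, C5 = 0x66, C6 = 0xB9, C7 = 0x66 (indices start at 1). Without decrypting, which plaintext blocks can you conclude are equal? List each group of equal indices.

P5 = P7

ECB encrypts each block independently with the same key, so equal ciphertext blocks imply equal plaintext blocks.
C5 = C7 = 0x66, so P5 = P7.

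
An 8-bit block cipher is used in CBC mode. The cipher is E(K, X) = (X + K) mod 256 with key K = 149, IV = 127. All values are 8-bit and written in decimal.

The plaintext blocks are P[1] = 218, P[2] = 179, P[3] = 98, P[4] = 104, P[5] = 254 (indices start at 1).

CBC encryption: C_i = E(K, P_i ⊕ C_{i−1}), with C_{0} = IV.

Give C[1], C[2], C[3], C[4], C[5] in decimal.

C[1] = 58, C[2] = 30, C[3] = 17, C[4] = 14, C[5] = 133

C[1]: P[1] ⊕ 127 = 165; E(K, 165) = 58.
C[2]: P[2] ⊕ 58 = 137; E(K, 137) = 30.
C[3]: P[3] ⊕ 30 = 124; E(K, 124) = 17.
C[4]: P[4] ⊕ 17 = 121; E(K, 121) = 14.
C[5]: P[5] ⊕ 14 = 240; E(K, 240) = 133.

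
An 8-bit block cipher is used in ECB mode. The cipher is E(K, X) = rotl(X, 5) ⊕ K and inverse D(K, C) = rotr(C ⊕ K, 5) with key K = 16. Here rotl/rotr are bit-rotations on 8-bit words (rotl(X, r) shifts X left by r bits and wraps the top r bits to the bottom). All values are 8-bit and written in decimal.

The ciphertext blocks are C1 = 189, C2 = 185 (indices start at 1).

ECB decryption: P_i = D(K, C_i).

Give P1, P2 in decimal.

P1: D(K, 189) = 109.
P2: D(K, 185) = 77.

P1 = 109, P2 = 77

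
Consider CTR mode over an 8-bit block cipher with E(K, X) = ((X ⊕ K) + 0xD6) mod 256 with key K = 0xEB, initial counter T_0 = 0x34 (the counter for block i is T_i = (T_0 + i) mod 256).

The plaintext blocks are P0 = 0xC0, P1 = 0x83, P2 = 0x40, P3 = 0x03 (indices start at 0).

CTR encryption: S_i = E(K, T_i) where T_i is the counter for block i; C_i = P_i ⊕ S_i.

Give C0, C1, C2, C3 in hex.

C0: T = 0x34, S = E(K, T) = 0xB5; 0xC0 ⊕ 0xB5 = 0x75.
C1: T = 0x35, S = E(K, T) = 0xB4; 0x83 ⊕ 0xB4 = 0x37.
C2: T = 0x36, S = E(K, T) = 0xB3; 0x40 ⊕ 0xB3 = 0xF3.
C3: T = 0x37, S = E(K, T) = 0xB2; 0x03 ⊕ 0xB2 = 0xB1.

C0 = 0x75, C1 = 0x37, C2 = 0xF3, C3 = 0xB1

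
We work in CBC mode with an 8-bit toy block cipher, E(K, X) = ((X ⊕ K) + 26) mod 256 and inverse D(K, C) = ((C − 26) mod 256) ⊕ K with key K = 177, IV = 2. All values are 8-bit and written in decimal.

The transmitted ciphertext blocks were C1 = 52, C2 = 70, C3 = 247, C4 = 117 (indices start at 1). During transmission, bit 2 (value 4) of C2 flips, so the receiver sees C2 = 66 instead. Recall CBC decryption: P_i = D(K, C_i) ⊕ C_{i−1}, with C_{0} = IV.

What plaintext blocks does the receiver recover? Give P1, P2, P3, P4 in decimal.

Only C2 changed, to 66. In CBC, a change in C_i garbles P_i and flips the same bit in P_{i+1}. Decrypting the received ciphertext:
P1: D(K, 52) = 171; 171 ⊕ 2 = 169.
P2: D(K, 66) = 153; 153 ⊕ 52 = 173.
P3: D(K, 247) = 108; 108 ⊕ 66 = 46.
P4: D(K, 117) = 234; 234 ⊕ 247 = 29.
Blocks that differ from the original plaintext: P2, P3.

P1 = 169, P2 = 173, P3 = 46, P4 = 29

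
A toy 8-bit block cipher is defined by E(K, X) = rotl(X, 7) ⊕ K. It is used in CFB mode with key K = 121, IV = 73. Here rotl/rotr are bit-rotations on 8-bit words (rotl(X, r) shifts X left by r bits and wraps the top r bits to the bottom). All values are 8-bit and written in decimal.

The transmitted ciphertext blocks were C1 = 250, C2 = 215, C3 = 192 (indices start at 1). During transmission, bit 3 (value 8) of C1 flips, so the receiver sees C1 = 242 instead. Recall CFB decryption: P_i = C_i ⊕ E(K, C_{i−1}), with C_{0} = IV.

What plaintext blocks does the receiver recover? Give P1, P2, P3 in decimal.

P1 = 47, P2 = 215, P3 = 82

Only C1 changed, to 242. In CFB, a change in C_i flips the same bit in P_i and garbles P_{i+1}. Decrypting the received ciphertext:
P1: E(K, 73) = 221; 242 ⊕ 221 = 47.
P2: E(K, 242) = 0; 215 ⊕ 0 = 215.
P3: E(K, 215) = 146; 192 ⊕ 146 = 82.
Blocks that differ from the original plaintext: P1, P2.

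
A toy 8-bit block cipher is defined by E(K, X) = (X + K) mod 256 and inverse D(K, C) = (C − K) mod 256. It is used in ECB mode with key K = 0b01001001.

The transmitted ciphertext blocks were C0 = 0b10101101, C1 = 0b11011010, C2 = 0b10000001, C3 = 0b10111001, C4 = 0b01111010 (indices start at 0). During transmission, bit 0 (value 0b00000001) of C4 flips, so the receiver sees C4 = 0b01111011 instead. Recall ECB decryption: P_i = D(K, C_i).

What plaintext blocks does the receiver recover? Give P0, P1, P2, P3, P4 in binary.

Only C4 changed, to 0b01111011. In ECB, a change in C_i affects only P_i. Decrypting the received ciphertext:
P0: D(K, 0b10101101) = 0b01100100.
P1: D(K, 0b11011010) = 0b10010001.
P2: D(K, 0b10000001) = 0b00111000.
P3: D(K, 0b10111001) = 0b01110000.
P4: D(K, 0b01111011) = 0b00110010.
Blocks that differ from the original plaintext: P4.

P0 = 0b01100100, P1 = 0b10010001, P2 = 0b00111000, P3 = 0b01110000, P4 = 0b00110010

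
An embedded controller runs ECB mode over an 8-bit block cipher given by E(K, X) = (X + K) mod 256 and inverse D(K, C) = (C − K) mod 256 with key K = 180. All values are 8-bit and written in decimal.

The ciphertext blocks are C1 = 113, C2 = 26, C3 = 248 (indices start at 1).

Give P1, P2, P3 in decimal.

ECB decryption: P_i = D(K, C_i).
P1: D(K, 113) = 189.
P2: D(K, 26) = 102.
P3: D(K, 248) = 68.

P1 = 189, P2 = 102, P3 = 68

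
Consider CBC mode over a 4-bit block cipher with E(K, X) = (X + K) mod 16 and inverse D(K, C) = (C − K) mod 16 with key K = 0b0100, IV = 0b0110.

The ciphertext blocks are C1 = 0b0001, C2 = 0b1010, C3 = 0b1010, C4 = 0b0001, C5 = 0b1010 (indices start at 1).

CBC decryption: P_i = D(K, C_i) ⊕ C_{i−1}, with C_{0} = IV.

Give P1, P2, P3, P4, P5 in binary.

P1: D(K, 0b0001) = 0b1101; 0b1101 ⊕ 0b0110 = 0b1011.
P2: D(K, 0b1010) = 0b0110; 0b0110 ⊕ 0b0001 = 0b0111.
P3: D(K, 0b1010) = 0b0110; 0b0110 ⊕ 0b1010 = 0b1100.
P4: D(K, 0b0001) = 0b1101; 0b1101 ⊕ 0b1010 = 0b0111.
P5: D(K, 0b1010) = 0b0110; 0b0110 ⊕ 0b0001 = 0b0111.

P1 = 0b1011, P2 = 0b0111, P3 = 0b1100, P4 = 0b0111, P5 = 0b0111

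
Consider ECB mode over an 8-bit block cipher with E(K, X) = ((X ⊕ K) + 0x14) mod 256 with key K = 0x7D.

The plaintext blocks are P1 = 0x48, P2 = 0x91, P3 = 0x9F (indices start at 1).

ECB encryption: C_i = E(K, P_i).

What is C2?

C2 = 0x00

C2: E(K, 0x91) = 0x00.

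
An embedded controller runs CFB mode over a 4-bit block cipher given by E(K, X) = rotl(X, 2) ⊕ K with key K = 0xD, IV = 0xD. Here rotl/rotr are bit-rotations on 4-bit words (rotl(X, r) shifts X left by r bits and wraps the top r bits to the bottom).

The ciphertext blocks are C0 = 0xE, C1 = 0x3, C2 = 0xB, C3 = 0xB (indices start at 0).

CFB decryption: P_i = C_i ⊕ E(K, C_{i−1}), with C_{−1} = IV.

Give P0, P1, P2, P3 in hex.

P0 = 0x4, P1 = 0x5, P2 = 0xA, P3 = 0x8

P0: E(K, 0xD) = 0xA; 0xE ⊕ 0xA = 0x4.
P1: E(K, 0xE) = 0x6; 0x3 ⊕ 0x6 = 0x5.
P2: E(K, 0x3) = 0x1; 0xB ⊕ 0x1 = 0xA.
P3: E(K, 0xB) = 0x3; 0xB ⊕ 0x3 = 0x8.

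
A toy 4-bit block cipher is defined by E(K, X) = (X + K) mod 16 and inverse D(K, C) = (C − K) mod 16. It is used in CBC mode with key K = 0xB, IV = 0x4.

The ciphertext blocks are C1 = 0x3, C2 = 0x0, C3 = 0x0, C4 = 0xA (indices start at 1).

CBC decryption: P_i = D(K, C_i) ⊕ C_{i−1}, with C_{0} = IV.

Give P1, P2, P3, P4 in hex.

P1: D(K, 0x3) = 0x8; 0x8 ⊕ 0x4 = 0xC.
P2: D(K, 0x0) = 0x5; 0x5 ⊕ 0x3 = 0x6.
P3: D(K, 0x0) = 0x5; 0x5 ⊕ 0x0 = 0x5.
P4: D(K, 0xA) = 0xF; 0xF ⊕ 0x0 = 0xF.

P1 = 0xC, P2 = 0x6, P3 = 0x5, P4 = 0xF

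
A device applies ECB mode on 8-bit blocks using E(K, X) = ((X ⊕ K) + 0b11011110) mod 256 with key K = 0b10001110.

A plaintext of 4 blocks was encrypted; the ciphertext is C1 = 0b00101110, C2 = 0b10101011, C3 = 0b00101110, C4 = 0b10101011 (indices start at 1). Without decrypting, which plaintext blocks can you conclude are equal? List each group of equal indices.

P1 = P3; P2 = P4

ECB encrypts each block independently with the same key, so equal ciphertext blocks imply equal plaintext blocks.
C1 = C3 = 0b00101110, so P1 = P3.
C2 = C4 = 0b10101011, so P2 = P4.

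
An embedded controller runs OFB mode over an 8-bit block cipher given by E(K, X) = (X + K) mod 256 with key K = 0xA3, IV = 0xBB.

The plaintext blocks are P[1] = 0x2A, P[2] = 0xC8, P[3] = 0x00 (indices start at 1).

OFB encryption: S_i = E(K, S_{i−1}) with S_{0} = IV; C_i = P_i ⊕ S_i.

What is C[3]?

C[1]: S = E(K, 0xBB) = 0x5E; 0x2A ⊕ 0x5E = 0x74.
C[2]: S = E(K, 0x5E) = 0x01; 0xC8 ⊕ 0x01 = 0xC9.
C[3]: S = E(K, 0x01) = 0xA4; 0x00 ⊕ 0xA4 = 0xA4.

C[3] = 0xA4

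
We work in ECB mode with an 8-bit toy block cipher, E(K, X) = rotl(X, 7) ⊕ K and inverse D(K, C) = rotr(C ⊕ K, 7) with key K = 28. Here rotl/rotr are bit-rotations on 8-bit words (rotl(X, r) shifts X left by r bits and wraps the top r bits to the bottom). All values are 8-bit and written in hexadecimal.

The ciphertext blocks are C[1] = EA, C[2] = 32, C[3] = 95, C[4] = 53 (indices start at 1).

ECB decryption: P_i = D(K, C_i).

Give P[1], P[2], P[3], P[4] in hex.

P[1] = 85, P[2] = 34, P[3] = 7B, P[4] = F6

P[1]: D(K, EA) = 85.
P[2]: D(K, 32) = 34.
P[3]: D(K, 95) = 7B.
P[4]: D(K, 53) = F6.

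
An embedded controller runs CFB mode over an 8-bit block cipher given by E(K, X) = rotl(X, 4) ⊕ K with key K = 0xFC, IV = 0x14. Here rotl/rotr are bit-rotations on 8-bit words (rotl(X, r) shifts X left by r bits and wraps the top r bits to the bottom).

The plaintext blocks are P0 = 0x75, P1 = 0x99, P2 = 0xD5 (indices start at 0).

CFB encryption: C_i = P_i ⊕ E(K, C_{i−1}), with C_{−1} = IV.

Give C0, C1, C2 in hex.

C0 = 0xC8, C1 = 0xE9, C2 = 0xB7

C0: E(K, 0x14) = 0xBD; 0x75 ⊕ 0xBD = 0xC8.
C1: E(K, 0xC8) = 0x70; 0x99 ⊕ 0x70 = 0xE9.
C2: E(K, 0xE9) = 0x62; 0xD5 ⊕ 0x62 = 0xB7.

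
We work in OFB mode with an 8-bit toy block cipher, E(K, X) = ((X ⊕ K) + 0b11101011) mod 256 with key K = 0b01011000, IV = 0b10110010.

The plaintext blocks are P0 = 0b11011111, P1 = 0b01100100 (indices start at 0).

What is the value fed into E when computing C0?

OFB encryption: S_i = E(K, S_{i−1}) with S_{−1} = IV; C_i = P_i ⊕ S_i.
C0: S = E(K, 0b10110010) = 0b11010101; 0b11011111 ⊕ 0b11010101 = 0b00001010.
So the input to E for block 0 is 0b10110010.

0b10110010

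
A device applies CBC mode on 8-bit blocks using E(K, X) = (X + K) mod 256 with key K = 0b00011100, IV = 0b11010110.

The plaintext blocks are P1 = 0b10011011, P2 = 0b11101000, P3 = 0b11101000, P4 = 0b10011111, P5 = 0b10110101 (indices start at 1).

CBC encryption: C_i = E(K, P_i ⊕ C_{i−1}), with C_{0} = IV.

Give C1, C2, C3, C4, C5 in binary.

C1: P1 ⊕ 0b11010110 = 0b01001101; E(K, 0b01001101) = 0b01101001.
C2: P2 ⊕ 0b01101001 = 0b10000001; E(K, 0b10000001) = 0b10011101.
C3: P3 ⊕ 0b10011101 = 0b01110101; E(K, 0b01110101) = 0b10010001.
C4: P4 ⊕ 0b10010001 = 0b00001110; E(K, 0b00001110) = 0b00101010.
C5: P5 ⊕ 0b00101010 = 0b10011111; E(K, 0b10011111) = 0b10111011.

C1 = 0b01101001, C2 = 0b10011101, C3 = 0b10010001, C4 = 0b00101010, C5 = 0b10111011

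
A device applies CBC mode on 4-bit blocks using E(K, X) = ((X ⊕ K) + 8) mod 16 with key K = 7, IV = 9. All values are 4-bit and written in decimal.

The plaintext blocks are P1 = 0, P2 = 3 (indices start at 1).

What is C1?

C1 = 6

CBC encryption: C_i = E(K, P_i ⊕ C_{i−1}), with C_{0} = IV.
C1: P1 ⊕ 9 = 9; E(K, 9) = 6.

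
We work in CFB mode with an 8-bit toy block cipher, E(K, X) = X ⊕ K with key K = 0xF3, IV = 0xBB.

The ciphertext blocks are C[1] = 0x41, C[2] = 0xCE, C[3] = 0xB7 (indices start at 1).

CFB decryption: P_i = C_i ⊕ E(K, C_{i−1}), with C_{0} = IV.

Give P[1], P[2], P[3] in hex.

P[1]: E(K, 0xBB) = 0x48; 0x41 ⊕ 0x48 = 0x09.
P[2]: E(K, 0x41) = 0xB2; 0xCE ⊕ 0xB2 = 0x7C.
P[3]: E(K, 0xCE) = 0x3D; 0xB7 ⊕ 0x3D = 0x8A.

P[1] = 0x09, P[2] = 0x7C, P[3] = 0x8A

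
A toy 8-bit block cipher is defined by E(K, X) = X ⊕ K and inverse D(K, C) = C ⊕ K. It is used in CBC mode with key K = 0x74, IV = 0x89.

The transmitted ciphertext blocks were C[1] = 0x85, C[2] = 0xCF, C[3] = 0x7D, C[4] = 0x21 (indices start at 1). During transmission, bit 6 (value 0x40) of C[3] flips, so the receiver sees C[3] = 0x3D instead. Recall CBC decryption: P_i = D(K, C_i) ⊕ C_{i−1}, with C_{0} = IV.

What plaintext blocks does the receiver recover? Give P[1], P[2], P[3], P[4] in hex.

Only C[3] changed, to 0x3D. In CBC, a change in C_i garbles P_i and flips the same bit in P_{i+1}. Decrypting the received ciphertext:
P[1]: D(K, 0x85) = 0xF1; 0xF1 ⊕ 0x89 = 0x78.
P[2]: D(K, 0xCF) = 0xBB; 0xBB ⊕ 0x85 = 0x3E.
P[3]: D(K, 0x3D) = 0x49; 0x49 ⊕ 0xCF = 0x86.
P[4]: D(K, 0x21) = 0x55; 0x55 ⊕ 0x3D = 0x68.
Blocks that differ from the original plaintext: P[3], P[4].

P[1] = 0x78, P[2] = 0x3E, P[3] = 0x86, P[4] = 0x68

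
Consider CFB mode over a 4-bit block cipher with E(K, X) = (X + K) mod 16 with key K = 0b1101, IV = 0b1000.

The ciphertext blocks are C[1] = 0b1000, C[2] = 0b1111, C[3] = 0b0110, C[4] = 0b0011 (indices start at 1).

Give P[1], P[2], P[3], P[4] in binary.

CFB decryption: P_i = C_i ⊕ E(K, C_{i−1}), with C_{0} = IV.
P[1]: E(K, 0b1000) = 0b0101; 0b1000 ⊕ 0b0101 = 0b1101.
P[2]: E(K, 0b1000) = 0b0101; 0b1111 ⊕ 0b0101 = 0b1010.
P[3]: E(K, 0b1111) = 0b1100; 0b0110 ⊕ 0b1100 = 0b1010.
P[4]: E(K, 0b0110) = 0b0011; 0b0011 ⊕ 0b0011 = 0b0000.

P[1] = 0b1101, P[2] = 0b1010, P[3] = 0b1010, P[4] = 0b0000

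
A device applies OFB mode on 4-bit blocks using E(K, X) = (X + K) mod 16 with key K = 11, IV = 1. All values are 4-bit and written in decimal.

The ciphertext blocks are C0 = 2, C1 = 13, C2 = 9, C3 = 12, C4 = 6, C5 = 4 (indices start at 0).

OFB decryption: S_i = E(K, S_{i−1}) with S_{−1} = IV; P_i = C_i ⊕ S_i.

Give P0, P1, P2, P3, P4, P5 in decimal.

P0: S = E(K, 1) = 12; 2 ⊕ 12 = 14.
P1: S = E(K, 12) = 7; 13 ⊕ 7 = 10.
P2: S = E(K, 7) = 2; 9 ⊕ 2 = 11.
P3: S = E(K, 2) = 13; 12 ⊕ 13 = 1.
P4: S = E(K, 13) = 8; 6 ⊕ 8 = 14.
P5: S = E(K, 8) = 3; 4 ⊕ 3 = 7.

P0 = 14, P1 = 10, P2 = 11, P3 = 1, P4 = 14, P5 = 7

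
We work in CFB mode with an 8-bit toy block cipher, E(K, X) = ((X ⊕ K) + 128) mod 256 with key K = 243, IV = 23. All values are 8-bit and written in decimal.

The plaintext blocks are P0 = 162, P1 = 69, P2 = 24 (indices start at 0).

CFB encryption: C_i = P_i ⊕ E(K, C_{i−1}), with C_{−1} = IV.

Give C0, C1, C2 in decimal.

C0: E(K, 23) = 100; 162 ⊕ 100 = 198.
C1: E(K, 198) = 181; 69 ⊕ 181 = 240.
C2: E(K, 240) = 131; 24 ⊕ 131 = 155.

C0 = 198, C1 = 240, C2 = 155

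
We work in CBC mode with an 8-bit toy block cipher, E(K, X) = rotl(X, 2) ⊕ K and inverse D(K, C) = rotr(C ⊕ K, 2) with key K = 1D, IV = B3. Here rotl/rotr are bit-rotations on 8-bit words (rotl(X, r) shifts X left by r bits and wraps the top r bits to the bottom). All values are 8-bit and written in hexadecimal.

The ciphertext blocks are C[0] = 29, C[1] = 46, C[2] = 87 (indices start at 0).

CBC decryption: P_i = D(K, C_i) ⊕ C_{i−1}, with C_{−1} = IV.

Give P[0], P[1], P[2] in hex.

P[0] = BE, P[1] = FF, P[2] = E0

P[0]: D(K, 29) = 0D; 0D ⊕ B3 = BE.
P[1]: D(K, 46) = D6; D6 ⊕ 29 = FF.
P[2]: D(K, 87) = A6; A6 ⊕ 46 = E0.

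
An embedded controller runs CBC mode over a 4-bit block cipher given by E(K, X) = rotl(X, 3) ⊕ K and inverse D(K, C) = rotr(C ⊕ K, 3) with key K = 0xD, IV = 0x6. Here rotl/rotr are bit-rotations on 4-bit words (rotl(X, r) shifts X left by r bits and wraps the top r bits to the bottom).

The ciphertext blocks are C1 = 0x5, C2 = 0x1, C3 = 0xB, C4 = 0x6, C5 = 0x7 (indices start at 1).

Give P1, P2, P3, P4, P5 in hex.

CBC decryption: P_i = D(K, C_i) ⊕ C_{i−1}, with C_{0} = IV.
P1: D(K, 0x5) = 0x1; 0x1 ⊕ 0x6 = 0x7.
P2: D(K, 0x1) = 0x9; 0x9 ⊕ 0x5 = 0xC.
P3: D(K, 0xB) = 0xC; 0xC ⊕ 0x1 = 0xD.
P4: D(K, 0x6) = 0x7; 0x7 ⊕ 0xB = 0xC.
P5: D(K, 0x7) = 0x5; 0x5 ⊕ 0x6 = 0x3.

P1 = 0x7, P2 = 0xC, P3 = 0xD, P4 = 0xC, P5 = 0x3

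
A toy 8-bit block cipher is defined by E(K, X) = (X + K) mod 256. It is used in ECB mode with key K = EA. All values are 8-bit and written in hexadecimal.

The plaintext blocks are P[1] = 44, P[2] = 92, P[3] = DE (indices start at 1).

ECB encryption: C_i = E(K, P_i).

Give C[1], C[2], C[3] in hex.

C[1]: E(K, 44) = 2E.
C[2]: E(K, 92) = 7C.
C[3]: E(K, DE) = C8.

C[1] = 2E, C[2] = 7C, C[3] = C8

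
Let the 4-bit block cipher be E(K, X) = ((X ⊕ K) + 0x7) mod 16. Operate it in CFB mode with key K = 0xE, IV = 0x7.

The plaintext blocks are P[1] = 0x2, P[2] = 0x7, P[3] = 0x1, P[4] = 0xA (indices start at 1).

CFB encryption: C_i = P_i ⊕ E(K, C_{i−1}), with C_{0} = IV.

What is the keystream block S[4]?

0x5

C[1]: E(K, 0x7) = 0x0; 0x2 ⊕ 0x0 = 0x2.
C[2]: E(K, 0x2) = 0x3; 0x7 ⊕ 0x3 = 0x4.
C[3]: E(K, 0x4) = 0x1; 0x1 ⊕ 0x1 = 0x0.
C[4]: E(K, 0x0) = 0x5; 0xA ⊕ 0x5 = 0xF.
So S[4] = 0x5.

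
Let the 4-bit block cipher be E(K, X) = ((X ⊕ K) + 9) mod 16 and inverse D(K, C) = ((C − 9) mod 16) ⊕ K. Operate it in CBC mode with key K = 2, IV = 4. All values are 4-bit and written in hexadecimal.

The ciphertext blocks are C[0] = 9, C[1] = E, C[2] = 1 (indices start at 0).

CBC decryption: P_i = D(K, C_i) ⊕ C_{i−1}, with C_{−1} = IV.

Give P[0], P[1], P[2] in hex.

P[0] = 6, P[1] = E, P[2] = 4

P[0]: D(K, 9) = 2; 2 ⊕ 4 = 6.
P[1]: D(K, E) = 7; 7 ⊕ 9 = E.
P[2]: D(K, 1) = A; A ⊕ E = 4.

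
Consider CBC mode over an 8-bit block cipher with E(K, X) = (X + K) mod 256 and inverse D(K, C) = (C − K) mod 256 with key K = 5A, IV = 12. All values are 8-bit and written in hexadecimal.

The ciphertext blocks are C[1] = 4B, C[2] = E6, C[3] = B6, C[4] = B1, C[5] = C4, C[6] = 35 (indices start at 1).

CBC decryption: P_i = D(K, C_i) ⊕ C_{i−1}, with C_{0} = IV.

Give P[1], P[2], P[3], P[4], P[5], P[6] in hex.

P[1] = E3, P[2] = C7, P[3] = BA, P[4] = E1, P[5] = DB, P[6] = 1F

P[1]: D(K, 4B) = F1; F1 ⊕ 12 = E3.
P[2]: D(K, E6) = 8C; 8C ⊕ 4B = C7.
P[3]: D(K, B6) = 5C; 5C ⊕ E6 = BA.
P[4]: D(K, B1) = 57; 57 ⊕ B6 = E1.
P[5]: D(K, C4) = 6A; 6A ⊕ B1 = DB.
P[6]: D(K, 35) = DB; DB ⊕ C4 = 1F.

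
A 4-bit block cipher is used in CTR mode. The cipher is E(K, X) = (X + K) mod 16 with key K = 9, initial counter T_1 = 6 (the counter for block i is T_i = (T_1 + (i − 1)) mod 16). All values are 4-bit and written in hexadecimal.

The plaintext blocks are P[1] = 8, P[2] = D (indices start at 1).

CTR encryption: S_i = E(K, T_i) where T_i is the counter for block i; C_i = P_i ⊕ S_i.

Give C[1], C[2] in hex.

C[1]: T = 6, S = E(K, T) = F; 8 ⊕ F = 7.
C[2]: T = 7, S = E(K, T) = 0; D ⊕ 0 = D.

C[1] = 7, C[2] = D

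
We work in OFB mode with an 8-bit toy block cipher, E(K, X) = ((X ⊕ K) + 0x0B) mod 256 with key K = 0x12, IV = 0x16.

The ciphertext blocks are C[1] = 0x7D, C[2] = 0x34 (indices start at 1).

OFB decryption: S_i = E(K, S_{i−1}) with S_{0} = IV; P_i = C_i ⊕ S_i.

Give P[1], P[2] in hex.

P[1]: S = E(K, 0x16) = 0x0F; 0x7D ⊕ 0x0F = 0x72.
P[2]: S = E(K, 0x0F) = 0x28; 0x34 ⊕ 0x28 = 0x1C.

P[1] = 0x72, P[2] = 0x1C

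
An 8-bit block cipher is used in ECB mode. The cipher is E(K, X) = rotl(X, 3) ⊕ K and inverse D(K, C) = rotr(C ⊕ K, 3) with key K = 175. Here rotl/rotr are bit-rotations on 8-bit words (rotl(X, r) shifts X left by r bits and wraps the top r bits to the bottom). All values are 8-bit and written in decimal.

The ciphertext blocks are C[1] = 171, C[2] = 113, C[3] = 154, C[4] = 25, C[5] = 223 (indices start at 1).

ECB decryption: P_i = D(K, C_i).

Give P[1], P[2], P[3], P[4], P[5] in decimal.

P[1] = 128, P[2] = 219, P[3] = 166, P[4] = 214, P[5] = 14

P[1]: D(K, 171) = 128.
P[2]: D(K, 113) = 219.
P[3]: D(K, 154) = 166.
P[4]: D(K, 25) = 214.
P[5]: D(K, 223) = 14.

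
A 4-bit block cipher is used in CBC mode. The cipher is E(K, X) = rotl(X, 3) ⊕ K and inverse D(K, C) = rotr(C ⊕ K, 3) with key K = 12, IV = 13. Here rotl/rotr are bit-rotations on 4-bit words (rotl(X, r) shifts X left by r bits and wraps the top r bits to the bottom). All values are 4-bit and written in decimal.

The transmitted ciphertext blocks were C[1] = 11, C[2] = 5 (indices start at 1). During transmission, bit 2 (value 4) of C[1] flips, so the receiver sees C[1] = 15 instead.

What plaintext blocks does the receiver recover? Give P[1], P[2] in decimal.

P[1] = 11, P[2] = 12

CBC decryption: P_i = D(K, C_i) ⊕ C_{i−1}, with C_{0} = IV.
Only C[1] changed, to 15. In CBC, a change in C_i garbles P_i and flips the same bit in P_{i+1}. Decrypting the received ciphertext:
P[1]: D(K, 15) = 6; 6 ⊕ 13 = 11.
P[2]: D(K, 5) = 3; 3 ⊕ 15 = 12.
Blocks that differ from the original plaintext: P[1], P[2].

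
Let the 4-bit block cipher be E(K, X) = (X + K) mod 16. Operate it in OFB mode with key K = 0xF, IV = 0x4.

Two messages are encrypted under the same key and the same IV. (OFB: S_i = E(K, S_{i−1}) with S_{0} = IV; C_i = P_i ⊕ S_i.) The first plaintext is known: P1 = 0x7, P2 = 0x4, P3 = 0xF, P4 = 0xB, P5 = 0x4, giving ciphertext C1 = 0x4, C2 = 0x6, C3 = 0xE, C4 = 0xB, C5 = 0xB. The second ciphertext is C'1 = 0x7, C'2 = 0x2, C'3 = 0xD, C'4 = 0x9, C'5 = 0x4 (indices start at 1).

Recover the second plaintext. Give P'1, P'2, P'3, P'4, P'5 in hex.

In OFB with a reused IV, both messages share the same keystream S_i, so C_i ⊕ C'_i = P_i ⊕ P'_i and thus P'_i = P_i ⊕ C_i ⊕ C'_i.
P'1: 0x7 ⊕ 0x4 ⊕ 0x7 = 0x4.
P'2: 0x4 ⊕ 0x6 ⊕ 0x2 = 0x0.
P'3: 0xF ⊕ 0xE ⊕ 0xD = 0xC.
P'4: 0xB ⊕ 0xB ⊕ 0x9 = 0x9.
P'5: 0x4 ⊕ 0xB ⊕ 0x4 = 0xB.

P'1 = 0x4, P'2 = 0x0, P'3 = 0xC, P'4 = 0x9, P'5 = 0xB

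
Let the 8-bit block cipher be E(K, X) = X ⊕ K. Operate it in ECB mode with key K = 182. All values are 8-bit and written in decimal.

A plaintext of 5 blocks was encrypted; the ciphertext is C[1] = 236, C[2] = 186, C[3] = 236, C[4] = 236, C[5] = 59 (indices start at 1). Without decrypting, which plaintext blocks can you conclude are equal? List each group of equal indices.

ECB encrypts each block independently with the same key, so equal ciphertext blocks imply equal plaintext blocks.
C[1] = C[3] = C[4] = 236, so P[1] = P[3] = P[4].

P[1] = P[3] = P[4]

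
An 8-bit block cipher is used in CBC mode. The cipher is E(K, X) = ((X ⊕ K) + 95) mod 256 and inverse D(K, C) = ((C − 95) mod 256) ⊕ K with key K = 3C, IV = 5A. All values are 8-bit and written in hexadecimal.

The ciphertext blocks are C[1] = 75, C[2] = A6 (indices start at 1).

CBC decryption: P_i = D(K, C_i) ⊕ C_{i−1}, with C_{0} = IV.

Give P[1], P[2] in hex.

P[1]: D(K, 75) = DC; DC ⊕ 5A = 86.
P[2]: D(K, A6) = 2D; 2D ⊕ 75 = 58.

P[1] = 86, P[2] = 58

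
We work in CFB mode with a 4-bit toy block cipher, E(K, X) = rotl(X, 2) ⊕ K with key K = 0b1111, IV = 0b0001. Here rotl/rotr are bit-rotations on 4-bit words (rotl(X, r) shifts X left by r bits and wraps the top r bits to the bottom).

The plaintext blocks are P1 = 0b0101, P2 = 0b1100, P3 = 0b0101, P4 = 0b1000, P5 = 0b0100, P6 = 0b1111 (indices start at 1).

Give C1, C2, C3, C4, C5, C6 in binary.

CFB encryption: C_i = P_i ⊕ E(K, C_{i−1}), with C_{0} = IV.
C1: E(K, 0b0001) = 0b1011; 0b0101 ⊕ 0b1011 = 0b1110.
C2: E(K, 0b1110) = 0b0100; 0b1100 ⊕ 0b0100 = 0b1000.
C3: E(K, 0b1000) = 0b1101; 0b0101 ⊕ 0b1101 = 0b1000.
C4: E(K, 0b1000) = 0b1101; 0b1000 ⊕ 0b1101 = 0b0101.
C5: E(K, 0b0101) = 0b1010; 0b0100 ⊕ 0b1010 = 0b1110.
C6: E(K, 0b1110) = 0b0100; 0b1111 ⊕ 0b0100 = 0b1011.

C1 = 0b1110, C2 = 0b1000, C3 = 0b1000, C4 = 0b0101, C5 = 0b1110, C6 = 0b1011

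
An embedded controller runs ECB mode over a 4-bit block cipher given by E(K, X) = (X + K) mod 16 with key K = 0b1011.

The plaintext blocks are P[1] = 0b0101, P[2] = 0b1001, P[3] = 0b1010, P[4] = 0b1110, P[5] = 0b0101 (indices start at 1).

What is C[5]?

C[5] = 0b0000

ECB encryption: C_i = E(K, P_i).
C[5]: E(K, 0b0101) = 0b0000.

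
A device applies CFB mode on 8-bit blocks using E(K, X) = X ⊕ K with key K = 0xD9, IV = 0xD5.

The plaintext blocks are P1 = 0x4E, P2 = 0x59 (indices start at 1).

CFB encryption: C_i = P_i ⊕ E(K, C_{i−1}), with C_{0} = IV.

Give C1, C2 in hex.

C1: E(K, 0xD5) = 0x0C; 0x4E ⊕ 0x0C = 0x42.
C2: E(K, 0x42) = 0x9B; 0x59 ⊕ 0x9B = 0xC2.

C1 = 0x42, C2 = 0xC2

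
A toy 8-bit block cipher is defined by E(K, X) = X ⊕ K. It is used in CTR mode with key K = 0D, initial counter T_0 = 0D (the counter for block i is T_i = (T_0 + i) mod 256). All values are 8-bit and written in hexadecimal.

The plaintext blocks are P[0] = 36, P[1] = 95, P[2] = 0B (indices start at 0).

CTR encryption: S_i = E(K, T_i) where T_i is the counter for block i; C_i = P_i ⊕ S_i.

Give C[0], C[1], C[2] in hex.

C[0]: T = 0D, S = E(K, T) = 00; 36 ⊕ 00 = 36.
C[1]: T = 0E, S = E(K, T) = 03; 95 ⊕ 03 = 96.
C[2]: T = 0F, S = E(K, T) = 02; 0B ⊕ 02 = 09.

C[0] = 36, C[1] = 96, C[2] = 09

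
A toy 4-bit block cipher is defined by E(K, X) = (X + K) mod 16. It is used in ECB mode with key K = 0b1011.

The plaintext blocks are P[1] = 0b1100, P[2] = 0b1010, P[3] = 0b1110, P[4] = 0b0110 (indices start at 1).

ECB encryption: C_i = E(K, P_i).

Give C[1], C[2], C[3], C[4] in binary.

C[1]: E(K, 0b1100) = 0b0111.
C[2]: E(K, 0b1010) = 0b0101.
C[3]: E(K, 0b1110) = 0b1001.
C[4]: E(K, 0b0110) = 0b0001.

C[1] = 0b0111, C[2] = 0b0101, C[3] = 0b1001, C[4] = 0b0001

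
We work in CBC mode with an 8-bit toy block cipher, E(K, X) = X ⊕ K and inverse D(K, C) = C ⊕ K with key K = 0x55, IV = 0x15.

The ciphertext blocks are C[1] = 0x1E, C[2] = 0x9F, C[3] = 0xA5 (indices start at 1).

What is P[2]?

CBC decryption: P_i = D(K, C_i) ⊕ C_{i−1}, with C_{0} = IV.
P[2]: D(K, 0x9F) = 0xCA; 0xCA ⊕ 0x1E = 0xD4.

P[2] = 0xD4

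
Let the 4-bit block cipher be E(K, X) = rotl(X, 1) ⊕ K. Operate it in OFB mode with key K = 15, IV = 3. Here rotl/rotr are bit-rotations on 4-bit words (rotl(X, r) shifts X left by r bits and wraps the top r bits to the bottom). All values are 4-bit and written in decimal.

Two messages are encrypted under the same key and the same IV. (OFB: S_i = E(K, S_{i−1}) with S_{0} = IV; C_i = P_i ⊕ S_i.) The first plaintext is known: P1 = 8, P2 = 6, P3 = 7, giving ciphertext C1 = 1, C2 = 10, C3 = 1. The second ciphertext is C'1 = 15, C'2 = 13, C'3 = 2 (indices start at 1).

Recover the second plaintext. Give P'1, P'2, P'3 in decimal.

In OFB with a reused IV, both messages share the same keystream S_i, so C_i ⊕ C'_i = P_i ⊕ P'_i and thus P'_i = P_i ⊕ C_i ⊕ C'_i.
P'1: 8 ⊕ 1 ⊕ 15 = 6.
P'2: 6 ⊕ 10 ⊕ 13 = 1.
P'3: 7 ⊕ 1 ⊕ 2 = 4.

P'1 = 6, P'2 = 1, P'3 = 4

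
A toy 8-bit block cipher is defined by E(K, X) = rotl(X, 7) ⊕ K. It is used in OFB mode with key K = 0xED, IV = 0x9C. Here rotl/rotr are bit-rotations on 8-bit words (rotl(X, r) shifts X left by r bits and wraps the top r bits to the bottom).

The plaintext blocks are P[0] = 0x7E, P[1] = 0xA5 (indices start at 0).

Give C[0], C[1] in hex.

OFB encryption: S_i = E(K, S_{i−1}) with S_{−1} = IV; C_i = P_i ⊕ S_i.
C[0]: S = E(K, 0x9C) = 0xA3; 0x7E ⊕ 0xA3 = 0xDD.
C[1]: S = E(K, 0xA3) = 0x3C; 0xA5 ⊕ 0x3C = 0x99.

C[0] = 0xDD, C[1] = 0x99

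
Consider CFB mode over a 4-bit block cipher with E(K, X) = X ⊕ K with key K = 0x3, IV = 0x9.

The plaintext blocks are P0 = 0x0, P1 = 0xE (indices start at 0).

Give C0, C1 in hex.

CFB encryption: C_i = P_i ⊕ E(K, C_{i−1}), with C_{−1} = IV.
C0: E(K, 0x9) = 0xA; 0x0 ⊕ 0xA = 0xA.
C1: E(K, 0xA) = 0x9; 0xE ⊕ 0x9 = 0x7.

C0 = 0xA, C1 = 0x7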